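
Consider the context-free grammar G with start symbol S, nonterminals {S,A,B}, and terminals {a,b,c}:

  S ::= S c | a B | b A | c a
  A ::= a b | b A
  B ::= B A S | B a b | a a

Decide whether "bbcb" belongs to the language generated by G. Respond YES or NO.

CNF form of G:
  S -> S T2 | T0 B | T1 A | T2 T0
  A -> T0 T1 | T1 A
  B -> B X3 | B X4 | T0 T0
  T0 -> a
  T1 -> b
  T2 -> c
  X3 -> A S
  X4 -> T0 T1

CYK fill:
  cell(0,0) b: {T1}  orig:{}
  cell(1,1) b: {T1}  orig:{}
  cell(2,2) c: {T2}  orig:{}
  cell(3,3) b: {T1}  orig:{}
  cell(0,1) bb: ∅
  cell(1,2) bc: ∅
  cell(2,3) cb: ∅
  cell(0,2) bbc: ∅
  cell(1,3) bcb: ∅
  cell(0,3) bbcb: ∅

S ∉ T[0,3] ⇒ NO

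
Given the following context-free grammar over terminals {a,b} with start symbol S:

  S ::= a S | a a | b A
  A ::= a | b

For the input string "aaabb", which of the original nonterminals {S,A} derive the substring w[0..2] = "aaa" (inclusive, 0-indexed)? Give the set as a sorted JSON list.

CNF form of G:
  S -> T0 S | T0 T0 | T1 A
  A -> a | b
  T0 -> a
  T1 -> b

CYK table (by increasing span) — only the sub-triangle for w[0..2]:
  cell(0,0) a: {A,T0}  orig:{A}
  cell(1,1) a: {A,T0}  orig:{A}
  cell(2,2) a: {A,T0}  orig:{A}
  cell(0,1) aa: {S}
  cell(1,2) aa: {S}
  cell(0,2) aaa: {S}

Original NTs in T[0,2] deriving "aaa": ["S"]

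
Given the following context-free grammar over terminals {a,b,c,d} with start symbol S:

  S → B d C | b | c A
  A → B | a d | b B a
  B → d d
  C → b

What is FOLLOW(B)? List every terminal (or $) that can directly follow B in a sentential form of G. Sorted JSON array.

FIRST sets, iterate to fixpoint:
iter 1:
  A via A→a d: +{a}
  A via A→b B a: +{b}
  B via B→d d: +{d}
  C via C→b: +{b}
  S via S→B d C: +{d}
  S via S→b: +{b}
  S via S→c A: +{c}
  S: {b,c,d}  A: {a,b}  B: {d}  C: {b}
iter 2:
  A via A→B: +{d}
  S: {b,c,d}  A: {a,b,d}  B: {d}  C: {b}
iter 3: (stable)
  S: {b,c,d}  A: {a,b,d}  B: {d}  C: {b}

FOLLOW iteration:
seed FOLLOW(S) with $
round 1:
  A→b B a: FOLLOW(B) ⊇ FIRST(a) = {a}; new: +{a}
  S→B d C: FOLLOW(B) ⊇ FIRST(d) = {d}; new: +{d}
  S→B d C: FOLLOW(C) ⊇ FOLLOW(S) ⊇ {$}; new: +{$}
  S→c A: FOLLOW(A) ⊇ FOLLOW(S) ⊇ {$}; new: +{$}
  FOLLOW(S)={$}  FOLLOW(A)={$}  FOLLOW(B)={a,d}  FOLLOW(C)={$}
round 2:
  A→B: FOLLOW(B) ⊇ FOLLOW(A) ⊇ {$}; new: +{$}
  FOLLOW(S)={$}  FOLLOW(A)={$}  FOLLOW(B)={$,a,d}  FOLLOW(C)={$}
round 3: (stable)
  FOLLOW(S)={$}  FOLLOW(A)={$}  FOLLOW(B)={$,a,d}  FOLLOW(C)={$}

FOLLOW(B) = ["$", "a", "d"]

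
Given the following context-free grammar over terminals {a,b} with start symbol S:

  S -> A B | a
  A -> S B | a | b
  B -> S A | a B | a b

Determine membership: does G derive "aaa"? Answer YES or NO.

Convert to CNF:
  S -> A B | a
  A -> S B | a | b
  B -> S A | T0 B | T0 T1
  T0 -> a
  T1 -> b

CYK table (by increasing span):
  T[0,0] 'a' = {A,S,T0}  orig:{A,S}
  T[1,1] 'a' = {A,S,T0}  orig:{A,S}
  T[2,2] 'a' = {A,S,T0}  orig:{A,S}
  T[0,1] 'aa' = {B}
  T[1,2] 'aa' = {B}
  T[0,2] 'aaa' = {A,B,S}

S ∈ T[0,2] ⇒ YES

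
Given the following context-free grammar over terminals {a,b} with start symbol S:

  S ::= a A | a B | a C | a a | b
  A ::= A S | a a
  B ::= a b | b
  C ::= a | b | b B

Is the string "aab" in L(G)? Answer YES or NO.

CNF form of G:
  S -> T0 A | T0 B | T0 C | T0 T0 | b
  A -> A S | T0 T0
  B -> T0 T1 | b
  C -> T1 B | a | b
  T0 -> a
  T1 -> b

CYK fill:
  T[0,0] 'a' = {C,T0}  orig:{C}
  T[1,1] 'a' = {C,T0}  orig:{C}
  T[2,2] 'b' = {B,C,S,T1}  orig:{B,C,S}
  T[0,1] 'aa' = {A,S}
  T[1,2] 'ab' = {B,S}
  T[0,2] 'aab' = {A,S}

S ∈ T[0,2] ⇒ YES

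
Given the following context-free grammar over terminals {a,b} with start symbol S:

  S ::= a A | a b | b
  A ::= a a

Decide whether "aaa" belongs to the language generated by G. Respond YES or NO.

CNF form of G:
  S -> T0 A | T0 T1 | b
  A -> T0 T0
  T0 -> a
  T1 -> b

Fill CYK table bottom-up:
  [0..0]={T0}  "a"  orig:{}
  [1..1]={T0}  "a"  orig:{}
  [2..2]={T0}  "a"  orig:{}
  [0..1]={A}  "aa"
  [1..2]={A}  "aa"
  [0..2]={S}  "aaa"

S ∈ T[0,2] ⇒ YES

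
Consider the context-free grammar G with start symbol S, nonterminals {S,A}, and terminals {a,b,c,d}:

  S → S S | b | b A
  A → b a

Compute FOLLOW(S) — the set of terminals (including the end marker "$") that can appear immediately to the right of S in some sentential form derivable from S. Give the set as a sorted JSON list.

Compute FIRST by fixpoint:
round 1:
  A via A→b a: +{b}
  S via S→b: +{b}
  S: {b}  A: {b}
round 2: — fixpoint
  S: {b}  A: {b}

Compute FOLLOW by fixpoint:
FOLLOW(S) := {$}
pass 1:
  S→S S: FOLLOW(S) ⊇ FIRST(S) = {b}; new: +{b}
  S→b A: FOLLOW(A) ⊇ FOLLOW(S) ⊇ {$,b}; new: +{$,b}
  FOLLOW[S]={$,b}  FOLLOW[A]={$,b}
pass 2: — fixpoint
  FOLLOW[S]={$,b}  FOLLOW[A]={$,b}

FOLLOW(S) = ["$", "b"]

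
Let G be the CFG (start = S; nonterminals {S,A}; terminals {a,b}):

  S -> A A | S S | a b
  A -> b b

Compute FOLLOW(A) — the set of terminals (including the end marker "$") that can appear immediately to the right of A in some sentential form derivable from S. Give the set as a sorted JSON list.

FIRST sets, iterate to fixpoint:
pass 1:
  A via A→b b: +{b}
  S via S→A A: +{b}
  S via S→a b: +{a}
  FIRST(S)={a,b}  FIRST(A)={b}
pass 2: (no change)
  FIRST(S)={a,b}  FIRST(A)={b}

FOLLOW iteration:
FOLLOW(S) := {$}
iter 1:
  S→A A: FOLLOW(A) ⊇ FIRST(A) = {b}; new: +{b}
  S→A A: FOLLOW(A) ⊇ FOLLOW(S) ⊇ {$}; new: +{$}
  S→S S: FOLLOW(S) ⊇ FIRST(S) = {a,b}; new: +{a,b}
  S: {$,a,b}  A: {$,b}
iter 2:
  S→A A: FOLLOW(A) ⊇ FOLLOW(S) ⊇ {$,a,b}; new: +{a}
  S: {$,a,b}  A: {$,a,b}
iter 3: (no change)
  S: {$,a,b}  A: {$,a,b}

FOLLOW(A) = ["$", "a", "b"]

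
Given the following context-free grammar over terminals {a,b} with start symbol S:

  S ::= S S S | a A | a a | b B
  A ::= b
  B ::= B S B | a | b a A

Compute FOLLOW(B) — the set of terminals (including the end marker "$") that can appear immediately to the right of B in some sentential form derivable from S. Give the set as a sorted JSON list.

FIRST sets, iterate to fixpoint:
round 1:
  A via A→b: +{b}
  B via B→a: +{a}
  B via B→b a A: +{b}
  S via S→a A: +{a}
  S via S→b B: +{b}
  FIRST(S)={a,b}  FIRST(A)={b}  FIRST(B)={a,b}
round 2: — fixpoint
  FIRST(S)={a,b}  FIRST(A)={b}  FIRST(B)={a,b}

FOLLOW iteration:
initialize: $ ∈ FOLLOW(S)
round 1:
  B→B S B: FOLLOW(B) ⊇ FIRST(S) = {a,b}; new: +{a,b}
  B→B S B: FOLLOW(S) ⊇ FIRST(B) = {a,b}; new: +{a,b}
  B→b a A: FOLLOW(A) ⊇ FOLLOW(B) ⊇ {a,b}; new: +{a,b}
  S→a A: FOLLOW(A) ⊇ FOLLOW(S) ⊇ {$,a,b}; new: +{$}
  S→b B: FOLLOW(B) ⊇ FOLLOW(S) ⊇ {$,a,b}; new: +{$}
  S: {$,a,b}  A: {$,a,b}  B: {$,a,b}
round 2: (stable)
  S: {$,a,b}  A: {$,a,b}  B: {$,a,b}

FOLLOW(B) = ["$", "a", "b"]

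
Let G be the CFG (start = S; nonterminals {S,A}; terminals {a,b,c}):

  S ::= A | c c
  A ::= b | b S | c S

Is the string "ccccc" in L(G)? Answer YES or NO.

Convert to CNF:
  S -> T0 S | T1 S | T1 T1 | b
  A -> T0 S | T1 S | b
  T0 -> b
  T1 -> c

Fill CYK table bottom-up:
  cell(0,0) c: {T1}  orig:{}
  cell(1,1) c: {T1}  orig:{}
  cell(2,2) c: {T1}  orig:{}
  cell(3,3) c: {T1}  orig:{}
  cell(4,4) c: {T1}  orig:{}
  cell(0,1) cc: {S}
  cell(1,2) cc: {S}
  cell(2,3) cc: {S}
  cell(3,4) cc: {S}
  cell(0,2) ccc: {A,S}
  cell(1,3) ccc: {A,S}
  cell(2,4) ccc: {A,S}
  cell(0,3) cccc: {A,S}
  cell(1,4) cccc: {A,S}
  cell(0,4) ccccc: {A,S}

S ∈ T[0,4] ⇒ YES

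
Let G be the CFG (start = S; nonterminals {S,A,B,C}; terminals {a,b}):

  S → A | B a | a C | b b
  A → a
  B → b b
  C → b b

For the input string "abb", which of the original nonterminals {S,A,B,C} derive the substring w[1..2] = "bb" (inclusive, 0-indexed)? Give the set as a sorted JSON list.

Convert to CNF:
  S -> B T1 | T0 T0 | T1 C | a
  A -> a
  B -> T0 T0
  C -> T0 T0
  T0 -> b
  T1 -> a

Fill CYK table bottom-up (cells [i..j] with 1 ≤ i ≤ j ≤ 2 only):
  T[1,1] 'b' = {T0}  orig:{}
  T[2,2] 'b' = {T0}  orig:{}
  T[1,2] 'bb' = {B,C,S}

Original NTs in T[1,2] deriving "bb": ["B", "C", "S"]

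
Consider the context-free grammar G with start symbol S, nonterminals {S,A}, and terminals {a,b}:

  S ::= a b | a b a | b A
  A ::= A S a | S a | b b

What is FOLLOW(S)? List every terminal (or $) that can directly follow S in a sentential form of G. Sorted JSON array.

FIRST sets, iterate to fixpoint:
round 1:
  A via A→b b: +{b}
  S via S→a b: +{a}
  S via S→b A: +{b}
  S: {a,b}  A: {b}
round 2:
  A via A→S a: +{a}
  S: {a,b}  A: {a,b}
round 3: (no change)
  S: {a,b}  A: {a,b}

FOLLOW iteration:
initialize: $ ∈ FOLLOW(S)
pass 1:
  A→A S a: FOLLOW(A) ⊇ FIRST(S) = {a,b}; new: +{a,b}
  A→A S a: FOLLOW(S) ⊇ FIRST(a) = {a}; new: +{a}
  S→b A: FOLLOW(A) ⊇ FOLLOW(S) ⊇ {$,a}; new: +{$}
  FOLLOW[S]={$,a}  FOLLOW[A]={$,a,b}
pass 2: — fixpoint
  FOLLOW[S]={$,a}  FOLLOW[A]={$,a,b}

FOLLOW(S) = ["$", "a"]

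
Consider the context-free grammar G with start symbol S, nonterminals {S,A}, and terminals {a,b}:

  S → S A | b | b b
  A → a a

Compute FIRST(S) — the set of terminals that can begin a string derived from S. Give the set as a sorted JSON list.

Compute FIRST by fixpoint:
pass 1:
  A via A→a a: +{a}
  S via S→b: +{b}
  FIRST[S]={b}  FIRST[A]={a}
pass 2: (stable)
  FIRST[S]={b}  FIRST[A]={a}

FIRST(S) = ["b"]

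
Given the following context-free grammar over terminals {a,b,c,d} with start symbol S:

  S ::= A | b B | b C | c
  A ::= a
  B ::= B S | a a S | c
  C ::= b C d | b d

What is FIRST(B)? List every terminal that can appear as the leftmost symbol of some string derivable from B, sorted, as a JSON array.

FIRST sets, iterate to fixpoint:
iter 1:
  A via A→a: +{a}
  B via B→a a S: +{a}
  B via B→c: +{c}
  C via C→b C d: +{b}
  S via S→A: +{a}
  S via S→b B: +{b}
  S via S→c: +{c}
  S: {a,b,c}  A: {a}  B: {a,c}  C: {b}
iter 2: done
  S: {a,b,c}  A: {a}  B: {a,c}  C: {b}

FIRST(B) = ["a", "c"]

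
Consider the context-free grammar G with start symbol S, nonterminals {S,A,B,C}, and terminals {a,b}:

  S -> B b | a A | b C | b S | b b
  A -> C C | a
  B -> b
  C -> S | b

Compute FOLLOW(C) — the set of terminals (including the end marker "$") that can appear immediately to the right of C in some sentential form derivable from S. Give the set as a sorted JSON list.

Compute FIRST by fixpoint:
[1]
  A via A→a: +{a}
  B via B→b: +{b}
  C via C→b: +{b}
  S via S→B b: +{b}
  S via S→a A: +{a}
  S: {a,b}  A: {a}  B: {b}  C: {b}
[2]
  A via A→C C: +{b}
  C via C→S: +{a}
  S: {a,b}  A: {a,b}  B: {b}  C: {a,b}
[3] (stable)
  S: {a,b}  A: {a,b}  B: {b}  C: {a,b}

FOLLOW iteration:
FOLLOW(S) := {$}
iter 1:
  A→C C: FOLLOW(C) ⊇ FIRST(C) = {a,b}; new: +{a,b}
  C→S: FOLLOW(S) ⊇ FOLLOW(C) ⊇ {a,b}; new: +{a,b}
  S→B b: FOLLOW(B) ⊇ FIRST(b) = {b}; new: +{b}
  S→a A: FOLLOW(A) ⊇ FOLLOW(S) ⊇ {$,a,b}; new: +{$,a,b}
  S→b C: FOLLOW(C) ⊇ FOLLOW(S) ⊇ {$,a,b}; new: +{$}
  S: {$,a,b}  A: {$,a,b}  B: {b}  C: {$,a,b}
iter 2: — fixpoint
  S: {$,a,b}  A: {$,a,b}  B: {b}  C: {$,a,b}

FOLLOW(C) = ["$", "a", "b"]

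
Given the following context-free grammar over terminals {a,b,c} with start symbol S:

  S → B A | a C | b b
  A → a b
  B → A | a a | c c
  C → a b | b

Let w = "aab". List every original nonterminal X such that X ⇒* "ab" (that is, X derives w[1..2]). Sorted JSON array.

CNF form of G:
  S -> B A | T0 C | T1 T1
  A -> T0 T1
  B -> T0 T0 | T0 T1 | T2 T2
  C -> T0 T1 | b
  T0 -> a
  T1 -> b
  T2 -> c

CYK fill — only the sub-triangle for w[1..2]:
  cell(1,1) a: {T0}  orig:{}
  cell(2,2) b: {C,T1}  orig:{C}
  cell(1,2) ab: {A,B,C,S}

Original NTs in T[1,2] deriving "ab": ["A", "B", "C", "S"]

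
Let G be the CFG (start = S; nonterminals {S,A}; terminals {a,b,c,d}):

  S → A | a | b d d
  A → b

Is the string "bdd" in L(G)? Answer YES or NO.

Convert to CNF:
  S -> T0 X2 | a | b
  A -> b
  T0 -> b
  T1 -> d
  X2 -> T1 T1

CYK fill:
  T[0,0] 'b' = {A,S,T0}  orig:{A,S}
  T[1,1] 'd' = {T1}  orig:{}
  T[2,2] 'd' = {T1}  orig:{}
  T[0,1] 'bd' = ∅
  T[1,2] 'dd' = {X2}  orig:{}
  T[0,2] 'bdd' = {S}

S ∈ T[0,2] ⇒ YES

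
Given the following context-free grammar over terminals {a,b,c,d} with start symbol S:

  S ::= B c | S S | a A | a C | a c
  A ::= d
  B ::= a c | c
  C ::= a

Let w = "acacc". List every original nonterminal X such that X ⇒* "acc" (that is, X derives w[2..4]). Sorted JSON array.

CNF form of G:
  S -> B T1 | S S | T0 A | T0 C | T0 T1
  A -> d
  B -> T0 T1 | c
  C -> a
  T0 -> a
  T1 -> c

Fill CYK table bottom-up, restricted to cells inside w[2..4]:
  cell(2,2) a: {C,T0}  orig:{C}
  cell(3,3) c: {B,T1}  orig:{B}
  cell(4,4) c: {B,T1}  orig:{B}
  cell(2,3) ac: {B,S}
  cell(3,4) cc: {S}
  cell(2,4) acc: {S}

Original NTs in T[2,4] deriving "acc": ["S"]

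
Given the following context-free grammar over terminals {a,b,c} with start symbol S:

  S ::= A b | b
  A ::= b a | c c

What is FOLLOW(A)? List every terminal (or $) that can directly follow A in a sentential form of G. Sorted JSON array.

FIRST iteration:
iter 1:
  A via A→b a: +{b}
  A via A→c c: +{c}
  S via S→A b: +{b,c}
  FIRST(S)={b,c}  FIRST(A)={b,c}
iter 2: (stable)
  FIRST(S)={b,c}  FIRST(A)={b,c}

Compute FOLLOW by fixpoint:
initialize: $ ∈ FOLLOW(S)
[1]
  S→A b: FOLLOW(A) ⊇ FIRST(b) = {b}; new: +{b}
  FOLLOW[S]={$}  FOLLOW[A]={b}
[2] done
  FOLLOW[S]={$}  FOLLOW[A]={b}

FOLLOW(A) = ["b"]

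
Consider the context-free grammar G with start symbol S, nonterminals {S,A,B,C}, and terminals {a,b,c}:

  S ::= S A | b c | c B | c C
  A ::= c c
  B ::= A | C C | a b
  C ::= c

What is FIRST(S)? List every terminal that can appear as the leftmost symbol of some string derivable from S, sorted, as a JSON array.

Compute FIRST by fixpoint:
pass 1:
  A via A→c c: +{c}
  B via B→A: +{c}
  B via B→a b: +{a}
  C via C→c: +{c}
  S via S→b c: +{b}
  S via S→c B: +{c}
  FIRST(S)={b,c}  FIRST(A)={c}  FIRST(B)={a,c}  FIRST(C)={c}
pass 2: (no change)
  FIRST(S)={b,c}  FIRST(A)={c}  FIRST(B)={a,c}  FIRST(C)={c}

FIRST(S) = ["b", "c"]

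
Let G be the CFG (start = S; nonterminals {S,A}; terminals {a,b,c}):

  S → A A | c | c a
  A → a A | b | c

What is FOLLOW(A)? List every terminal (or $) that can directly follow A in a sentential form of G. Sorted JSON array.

FIRST iteration:
round 1:
  A via A→a A: +{a}
  A via A→b: +{b}
  A via A→c: +{c}
  S via S→A A: +{a,b,c}
  S: {a,b,c}  A: {a,b,c}
round 2: (no change)
  S: {a,b,c}  A: {a,b,c}

FOLLOW iteration:
seed FOLLOW(S) with $
round 1:
  S→A A: FOLLOW(A) ⊇ FIRST(A) = {a,b,c}; new: +{a,b,c}
  S→A A: FOLLOW(A) ⊇ FOLLOW(S) ⊇ {$}; new: +{$}
  FOLLOW(S)={$}  FOLLOW(A)={$,a,b,c}
round 2: — fixpoint
  FOLLOW(S)={$}  FOLLOW(A)={$,a,b,c}

FOLLOW(A) = ["$", "a", "b", "c"]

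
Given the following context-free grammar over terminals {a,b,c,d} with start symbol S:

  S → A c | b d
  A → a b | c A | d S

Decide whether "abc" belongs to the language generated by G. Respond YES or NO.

CNF form of G:
  S -> A T2 | T1 T3
  A -> T0 T1 | T2 A | T3 S
  T0 -> a
  T1 -> b
  T2 -> c
  T3 -> d

Fill CYK table bottom-up:
  cell(0,0) a: {T0}  orig:{}
  cell(1,1) b: {T1}  orig:{}
  cell(2,2) c: {T2}  orig:{}
  cell(0,1) ab: {A}
  cell(1,2) bc: ∅
  cell(0,2) abc: {S}

S ∈ T[0,2] ⇒ YES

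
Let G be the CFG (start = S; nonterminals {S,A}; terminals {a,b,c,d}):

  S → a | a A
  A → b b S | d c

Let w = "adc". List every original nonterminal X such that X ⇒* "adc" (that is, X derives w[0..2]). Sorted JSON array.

Convert to CNF:
  S -> T3 A | a
  A -> T0 X4 | T1 T2
  T0 -> b
  T1 -> d
  T2 -> c
  T3 -> a
  X4 -> T0 S

Fill CYK table bottom-up, restricted to cells inside w[0..2]:
  T[0,0] 'a' = {S,T3}  orig:{S}
  T[1,1] 'd' = {T1}  orig:{}
  T[2,2] 'c' = {T2}  orig:{}
  T[0,1] 'ad' = ∅
  T[1,2] 'dc' = {A}
  T[0,2] 'adc' = {S}

Original NTs in T[0,2] deriving "adc": ["S"]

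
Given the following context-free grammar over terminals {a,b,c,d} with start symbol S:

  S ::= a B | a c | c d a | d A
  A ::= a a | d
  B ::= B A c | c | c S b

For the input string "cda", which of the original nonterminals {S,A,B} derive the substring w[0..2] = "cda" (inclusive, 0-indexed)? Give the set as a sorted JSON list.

Convert to CNF:
  S -> T0 B | T0 T1 | T1 X6 | T3 A
  A -> T0 T0 | d
  B -> B X4 | T1 X5 | c
  T0 -> a
  T1 -> c
  T2 -> b
  T3 -> d
  X4 -> A T1
  X5 -> S T2
  X6 -> T3 T0

Fill CYK table bottom-up — only the sub-triangle for w[0..2]:
  [0..0]={B,T1}  "c"  orig:{B}
  [1..1]={A,T3}  "d"  orig:{A}
  [2..2]={T0}  "a"  orig:{}
  [0..1]=∅  "cd"
  [1..2]={X6}  "da"  orig:{}
  [0..2]={S}  "cda"

Original NTs in T[0,2] deriving "cda": ["S"]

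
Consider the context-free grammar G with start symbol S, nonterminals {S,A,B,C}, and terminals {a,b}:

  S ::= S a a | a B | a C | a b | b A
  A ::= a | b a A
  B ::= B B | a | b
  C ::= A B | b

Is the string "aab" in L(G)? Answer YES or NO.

Convert to CNF:
  S -> S X3 | T0 A | T1 B | T1 C | T1 T0
  A -> T0 X2 | a
  B -> B B | a | b
  C -> A B | b
  T0 -> b
  T1 -> a
  X2 -> T1 A
  X3 -> T1 T1

CYK fill:
  cell(0,0) a: {A,B,T1}  orig:{A,B}
  cell(1,1) a: {A,B,T1}  orig:{A,B}
  cell(2,2) b: {B,C,T0}  orig:{B,C}
  cell(0,1) aa: {B,C,S,X2,X3}  orig:{B,C,S}
  cell(1,2) ab: {B,C,S}
  cell(0,2) aab: {B,C,S}

S ∈ T[0,2] ⇒ YES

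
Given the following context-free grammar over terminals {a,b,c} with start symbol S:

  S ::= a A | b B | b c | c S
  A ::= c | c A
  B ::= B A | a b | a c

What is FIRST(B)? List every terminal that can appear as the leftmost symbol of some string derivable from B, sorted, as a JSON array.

Compute FIRST by fixpoint:
pass 1:
  A via A→c: +{c}
  B via B→a b: +{a}
  S via S→a A: +{a}
  S via S→b B: +{b}
  S via S→c S: +{c}
  FIRST(S)={a,b,c}  FIRST(A)={c}  FIRST(B)={a}
pass 2: — fixpoint
  FIRST(S)={a,b,c}  FIRST(A)={c}  FIRST(B)={a}

FIRST(B) = ["a"]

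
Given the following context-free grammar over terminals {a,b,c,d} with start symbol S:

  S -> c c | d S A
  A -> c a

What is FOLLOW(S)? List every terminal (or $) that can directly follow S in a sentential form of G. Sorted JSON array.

FIRST iteration:
[1]
  A via A→c a: +{c}
  S via S→c c: +{c}
  S via S→d S A: +{d}
  FIRST(S)={c,d}  FIRST(A)={c}
[2] — fixpoint
  FIRST(S)={c,d}  FIRST(A)={c}

FOLLOW sets:
initialize: $ ∈ FOLLOW(S)
iter 1:
  S→d S A: FOLLOW(S) ⊇ FIRST(A) = {c}; new: +{c}
  S→d S A: FOLLOW(A) ⊇ FOLLOW(S) ⊇ {$,c}; new: +{$,c}
  S: {$,c}  A: {$,c}
iter 2: (stable)
  S: {$,c}  A: {$,c}

FOLLOW(S) = ["$", "c"]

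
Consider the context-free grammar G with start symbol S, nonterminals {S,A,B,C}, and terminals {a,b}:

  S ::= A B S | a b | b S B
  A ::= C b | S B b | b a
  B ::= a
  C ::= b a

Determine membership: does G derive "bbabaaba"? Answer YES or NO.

Convert to CNF:
  S -> A X3 | T0 X4 | T1 T0
  A -> C T0 | S X2 | T0 T1
  B -> a
  C -> T0 T1
  T0 -> b
  T1 -> a
  X2 -> B T0
  X3 -> B S
  X4 -> S B

Fill CYK table bottom-up:
  T[0,0] 'b' = {T0}  orig:{}
  T[1,1] 'b' = {T0}  orig:{}
  T[2,2] 'a' = {B,T1}  orig:{B}
  T[3,3] 'b' = {T0}  orig:{}
  T[4,4] 'a' = {B,T1}  orig:{B}
  T[5,5] 'a' = {B,T1}  orig:{B}
  T[6,6] 'b' = {T0}  orig:{}
  T[7,7] 'a' = {B,T1}  orig:{B}
  T[0,1] 'bb' = ∅
  T[1,2] 'ba' = {A,C}
  T[2,3] 'ab' = {S,X2}  orig:{S}
  T[3,4] 'ba' = {A,C}
  T[4,5] 'aa' = ∅
  T[5,6] 'ab' = {S,X2}  orig:{S}
  T[6,7] 'ba' = {A,C}
  T[0,2] 'bba' = ∅
  T[1,3] 'bab' = {A}
  T[2,4] 'aba' = {X4}  orig:{}
  T[3,5] 'baa' = ∅
  T[4,6] 'aab' = {X3}  orig:{}
  T[5,7] 'aba' = {X4}  orig:{}
  T[0,3] 'bbab' = ∅
  T[1,4] 'baba' = {S}
  T[2,5] 'abaa' = ∅
  T[3,6] 'baab' = ∅
  T[4,7] 'aaba' = ∅
  T[0,4] 'bbaba' = ∅
  T[1,5] 'babaa' = {X4}  orig:{}
  T[2,6] 'abaab' = ∅
  T[3,7] 'baaba' = ∅
  T[0,5] 'bbabaa' = {S}
  T[1,6] 'babaab' = {A,S}
  T[2,7] 'abaaba' = ∅
  T[0,6] 'bbabaab' = ∅
  T[1,7] 'babaaba' = {X4}  orig:{}
  T[0,7] 'bbabaaba' = {S}

S ∈ T[0,7] ⇒ YES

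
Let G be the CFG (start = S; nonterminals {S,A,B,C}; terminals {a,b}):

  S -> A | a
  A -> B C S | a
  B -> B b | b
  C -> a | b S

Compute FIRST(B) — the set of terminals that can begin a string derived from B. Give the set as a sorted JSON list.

FIRST sets, iterate to fixpoint:
iter 1:
  A via A→a: +{a}
  B via B→b: +{b}
  C via C→a: +{a}
  C via C→b S: +{b}
  S via S→A: +{a}
  FIRST[S]={a}  FIRST[A]={a}  FIRST[B]={b}  FIRST[C]={a,b}
iter 2:
  A via A→B C S: +{b}
  S via S→A: +{b}
  FIRST[S]={a,b}  FIRST[A]={a,b}  FIRST[B]={b}  FIRST[C]={a,b}
iter 3: (stable)
  FIRST[S]={a,b}  FIRST[A]={a,b}  FIRST[B]={b}  FIRST[C]={a,b}

FIRST(B) = ["b"]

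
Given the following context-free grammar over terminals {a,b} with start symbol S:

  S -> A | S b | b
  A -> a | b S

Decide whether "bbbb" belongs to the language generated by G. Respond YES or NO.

CNF form of G:
  S -> S T0 | T0 S | a | b
  A -> T0 S | a
  T0 -> b

Fill CYK table bottom-up:
  cell(0,0) b: {S,T0}  orig:{S}
  cell(1,1) b: {S,T0}  orig:{S}
  cell(2,2) b: {S,T0}  orig:{S}
  cell(3,3) b: {S,T0}  orig:{S}
  cell(0,1) bb: {A,S}
  cell(1,2) bb: {A,S}
  cell(2,3) bb: {A,S}
  cell(0,2) bbb: {A,S}
  cell(1,3) bbb: {A,S}
  cell(0,3) bbbb: {A,S}

S ∈ T[0,3] ⇒ YES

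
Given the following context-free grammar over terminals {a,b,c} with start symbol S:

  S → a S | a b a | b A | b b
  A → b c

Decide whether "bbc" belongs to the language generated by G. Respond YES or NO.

Convert to CNF:
  S -> T0 A | T0 T0 | T2 S | T2 X3
  A -> T0 T1
  T0 -> b
  T1 -> c
  T2 -> a
  X3 -> T0 T2

CYK table (by increasing span):
  T[0,0] 'b' = {T0}  orig:{}
  T[1,1] 'b' = {T0}  orig:{}
  T[2,2] 'c' = {T1}  orig:{}
  T[0,1] 'bb' = {S}
  T[1,2] 'bc' = {A}
  T[0,2] 'bbc' = {S}

S ∈ T[0,2] ⇒ YES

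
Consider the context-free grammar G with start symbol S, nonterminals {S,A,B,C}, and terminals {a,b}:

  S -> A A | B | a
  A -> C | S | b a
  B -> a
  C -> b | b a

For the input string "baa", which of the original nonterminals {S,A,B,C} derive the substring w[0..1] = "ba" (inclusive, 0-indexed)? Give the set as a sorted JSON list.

Convert to CNF:
  S -> A A | a
  A -> A A | T0 T1 | a | b
  B -> a
  C -> T0 T1 | b
  T0 -> b
  T1 -> a

Fill CYK table bottom-up, restricted to cells inside w[0..1]:
  T[0,0] 'b' = {A,C,T0}  orig:{A,C}
  T[1,1] 'a' = {A,B,S,T1}  orig:{A,B,S}
  T[0,1] 'ba' = {A,C,S}

Original NTs in T[0,1] deriving "ba": ["A", "C", "S"]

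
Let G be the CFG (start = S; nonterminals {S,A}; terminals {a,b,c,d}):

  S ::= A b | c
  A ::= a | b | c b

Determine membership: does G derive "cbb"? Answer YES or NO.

CNF form of G:
  S -> A T1 | c
  A -> T0 T1 | a | b
  T0 -> c
  T1 -> b

Fill CYK table bottom-up:
  [0..0]={S,T0}  "c"  orig:{S}
  [1..1]={A,T1}  "b"  orig:{A}
  [2..2]={A,T1}  "b"  orig:{A}
  [0..1]={A}  "cb"
  [1..2]={S}  "bb"
  [0..2]={S}  "cbb"

S ∈ T[0,2] ⇒ YES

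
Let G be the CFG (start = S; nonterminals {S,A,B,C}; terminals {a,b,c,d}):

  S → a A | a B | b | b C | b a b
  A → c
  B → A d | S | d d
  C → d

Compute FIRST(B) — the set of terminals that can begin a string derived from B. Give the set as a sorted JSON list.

Compute FIRST by fixpoint:
round 1:
  A via A→c: +{c}
  B via B→A d: +{c}
  B via B→d d: +{d}
  C via C→d: +{d}
  S via S→a A: +{a}
  S via S→b: +{b}
  FIRST[S]={a,b}  FIRST[A]={c}  FIRST[B]={c,d}  FIRST[C]={d}
round 2:
  B via B→S: +{a,b}
  FIRST[S]={a,b}  FIRST[A]={c}  FIRST[B]={a,b,c,d}  FIRST[C]={d}
round 3: — fixpoint
  FIRST[S]={a,b}  FIRST[A]={c}  FIRST[B]={a,b,c,d}  FIRST[C]={d}

FIRST(B) = ["a", "b", "c", "d"]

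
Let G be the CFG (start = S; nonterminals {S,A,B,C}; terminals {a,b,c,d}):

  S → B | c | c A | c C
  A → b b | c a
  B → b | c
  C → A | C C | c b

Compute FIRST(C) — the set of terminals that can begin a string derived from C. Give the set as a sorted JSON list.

FIRST iteration:
iter 1:
  A via A→b b: +{b}
  A via A→c a: +{c}
  B via B→b: +{b}
  B via B→c: +{c}
  C via C→A: +{b,c}
  S via S→B: +{b,c}
  FIRST[S]={b,c}  FIRST[A]={b,c}  FIRST[B]={b,c}  FIRST[C]={b,c}
iter 2: — fixpoint
  FIRST[S]={b,c}  FIRST[A]={b,c}  FIRST[B]={b,c}  FIRST[C]={b,c}

FIRST(C) = ["b", "c"]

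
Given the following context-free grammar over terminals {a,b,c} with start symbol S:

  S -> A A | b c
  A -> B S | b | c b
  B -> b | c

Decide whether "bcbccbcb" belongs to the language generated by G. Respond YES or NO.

CNF form of G:
  S -> A A | T1 T0
  A -> B S | T0 T1 | b
  B -> b | c
  T0 -> c
  T1 -> b

Fill CYK table bottom-up:
  cell(0,0) b: {A,B,T1}  orig:{A,B}
  cell(1,1) c: {B,T0}  orig:{B}
  cell(2,2) b: {A,B,T1}  orig:{A,B}
  cell(3,3) c: {B,T0}  orig:{B}
  cell(4,4) c: {B,T0}  orig:{B}
  cell(5,5) b: {A,B,T1}  orig:{A,B}
  cell(6,6) c: {B,T0}  orig:{B}
  cell(7,7) b: {A,B,T1}  orig:{A,B}
  cell(0,1) bc: {S}
  cell(1,2) cb: {A}
  cell(2,3) bc: {S}
  cell(3,4) cc: ∅
  cell(4,5) cb: {A}
  cell(5,6) bc: {S}
  cell(6,7) cb: {A}
  cell(0,2) bcb: {S}
  cell(1,3) cbc: {A}
  cell(2,4) bcc: ∅
  cell(3,5) ccb: ∅
  cell(4,6) cbc: {A}
  cell(5,7) bcb: {S}
  cell(0,3) bcbc: {S}
  cell(1,4) cbcc: ∅
  cell(2,5) bccb: ∅
  cell(3,6) ccbc: ∅
  cell(4,7) cbcb: {A,S}
  cell(0,4) bcbcc: ∅
  cell(1,5) cbccb: {S}
  cell(2,6) bccbc: ∅
  cell(3,7) ccbcb: {A}
  cell(0,5) bcbccb: {A}
  cell(1,6) cbccbc: {S}
  cell(2,7) bccbcb: {S}
  cell(0,6) bcbccbc: {A}
  cell(1,7) cbccbcb: {A,S}
  cell(0,7) bcbccbcb: {A,S}

S ∈ T[0,7] ⇒ YES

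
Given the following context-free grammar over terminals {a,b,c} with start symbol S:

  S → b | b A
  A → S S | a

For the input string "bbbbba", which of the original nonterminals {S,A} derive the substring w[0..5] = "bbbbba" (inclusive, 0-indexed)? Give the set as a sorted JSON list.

CNF form of G:
  S -> T0 A | b
  A -> S S | a
  T0 -> b

CYK table (by increasing span) — only the sub-triangle for w[0..5]:
  cell(0,0) b: {S,T0}  orig:{S}
  cell(1,1) b: {S,T0}  orig:{S}
  cell(2,2) b: {S,T0}  orig:{S}
  cell(3,3) b: {S,T0}  orig:{S}
  cell(4,4) b: {S,T0}  orig:{S}
  cell(5,5) a: {A}
  cell(0,1) bb: {A}
  cell(1,2) bb: {A}
  cell(2,3) bb: {A}
  cell(3,4) bb: {A}
  cell(4,5) ba: {S}
  cell(0,2) bbb: {S}
  cell(1,3) bbb: {S}
  cell(2,4) bbb: {S}
  cell(3,5) bba: {A}
  cell(0,3) bbbb: {A}
  cell(1,4) bbbb: {A}
  cell(2,5) bbba: {S}
  cell(0,4) bbbbb: {S}
  cell(1,5) bbbba: {A}
  cell(0,5) bbbbba: {S}

Original NTs in T[0,5] deriving "bbbbba": ["S"]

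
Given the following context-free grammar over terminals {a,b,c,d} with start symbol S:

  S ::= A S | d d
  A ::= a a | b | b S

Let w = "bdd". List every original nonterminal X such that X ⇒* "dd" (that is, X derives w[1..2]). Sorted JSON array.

Convert to CNF:
  S -> A S | T2 T2
  A -> T0 T0 | T1 S | b
  T0 -> a
  T1 -> b
  T2 -> d

Fill CYK table bottom-up — only the sub-triangle for w[1..2]:
  T[1,1] 'd' = {T2}  orig:{}
  T[2,2] 'd' = {T2}  orig:{}
  T[1,2] 'dd' = {S}

Original NTs in T[1,2] deriving "dd": ["S"]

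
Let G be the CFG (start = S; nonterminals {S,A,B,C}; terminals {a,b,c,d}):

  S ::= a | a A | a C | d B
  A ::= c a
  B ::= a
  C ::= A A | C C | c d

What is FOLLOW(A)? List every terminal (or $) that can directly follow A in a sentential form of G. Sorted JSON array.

Compute FIRST by fixpoint:
pass 1:
  A via A→c a: +{c}
  B via B→a: +{a}
  C via C→A A: +{c}
  S via S→a: +{a}
  S via S→d B: +{d}
  FIRST(S)={a,d}  FIRST(A)={c}  FIRST(B)={a}  FIRST(C)={c}
pass 2: done
  FIRST(S)={a,d}  FIRST(A)={c}  FIRST(B)={a}  FIRST(C)={c}

FOLLOW iteration:
FOLLOW(S) := {$}
[1]
  C→A A: FOLLOW(A) ⊇ FIRST(A) = {c}; new: +{c}
  C→C C: FOLLOW(C) ⊇ FIRST(C) = {c}; new: +{c}
  S→a A: FOLLOW(A) ⊇ FOLLOW(S) ⊇ {$}; new: +{$}
  S→a C: FOLLOW(C) ⊇ FOLLOW(S) ⊇ {$}; new: +{$}
  S→d B: FOLLOW(B) ⊇ FOLLOW(S) ⊇ {$}; new: +{$}
  S: {$}  A: {$,c}  B: {$}  C: {$,c}
[2] (no change)
  S: {$}  A: {$,c}  B: {$}  C: {$,c}

FOLLOW(A) = ["$", "c"]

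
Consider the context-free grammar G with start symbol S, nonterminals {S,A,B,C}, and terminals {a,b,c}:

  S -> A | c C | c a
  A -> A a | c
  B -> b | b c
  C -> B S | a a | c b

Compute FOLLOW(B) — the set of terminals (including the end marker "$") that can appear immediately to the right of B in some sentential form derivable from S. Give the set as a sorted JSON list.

FIRST iteration:
round 1:
  A via A→c: +{c}
  B via B→b: +{b}
  C via C→B S: +{b}
  C via C→a a: +{a}
  C via C→c b: +{c}
  S via S→A: +{c}
  FIRST(S)={c}  FIRST(A)={c}  FIRST(B)={b}  FIRST(C)={a,b,c}
round 2: (no change)
  FIRST(S)={c}  FIRST(A)={c}  FIRST(B)={b}  FIRST(C)={a,b,c}

FOLLOW iteration:
FOLLOW(S) := {$}
pass 1:
  A→A a: FOLLOW(A) ⊇ FIRST(a) = {a}; new: +{a}
  C→B S: FOLLOW(B) ⊇ FIRST(S) = {c}; new: +{c}
  S→A: FOLLOW(A) ⊇ FOLLOW(S) ⊇ {$}; new: +{$}
  S→c C: FOLLOW(C) ⊇ FOLLOW(S) ⊇ {$}; new: +{$}
  S: {$}  A: {$,a}  B: {c}  C: {$}
pass 2: — fixpoint
  S: {$}  A: {$,a}  B: {c}  C: {$}

FOLLOW(B) = ["c"]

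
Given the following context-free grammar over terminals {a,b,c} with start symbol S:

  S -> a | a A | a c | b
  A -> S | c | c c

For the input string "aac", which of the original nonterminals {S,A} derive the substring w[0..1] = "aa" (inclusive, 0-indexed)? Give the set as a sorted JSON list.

CNF form of G:
  S -> T0 A | T0 T1 | a | b
  A -> T0 A | T0 T1 | T1 T1 | a | b | c
  T0 -> a
  T1 -> c

Fill CYK table bottom-up (cells [i..j] with 0 ≤ i ≤ j ≤ 1 only):
  [0..0]={A,S,T0}  "a"  orig:{A,S}
  [1..1]={A,S,T0}  "a"  orig:{A,S}
  [0..1]={A,S}  "aa"

Original NTs in T[0,1] deriving "aa": ["A", "S"]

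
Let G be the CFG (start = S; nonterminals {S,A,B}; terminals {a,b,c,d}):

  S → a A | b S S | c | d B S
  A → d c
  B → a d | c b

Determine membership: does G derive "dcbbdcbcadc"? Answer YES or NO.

CNF form of G:
  S -> T0 X5 | T2 A | T3 X4 | c
  A -> T0 T1
  B -> T1 T3 | T2 T0
  T0 -> d
  T1 -> c
  T2 -> a
  T3 -> b
  X4 -> S S
  X5 -> B S

Fill CYK table bottom-up:
  T[0,0] 'd' = {T0}  orig:{}
  T[1,1] 'c' = {S,T1}  orig:{S}
  T[2,2] 'b' = {T3}  orig:{}
  T[3,3] 'b' = {T3}  orig:{}
  T[4,4] 'd' = {T0}  orig:{}
  T[5,5] 'c' = {S,T1}  orig:{S}
  T[6,6] 'b' = {T3}  orig:{}
  T[7,7] 'c' = {S,T1}  orig:{S}
  T[8,8] 'a' = {T2}  orig:{}
  T[9,9] 'd' = {T0}  orig:{}
  T[10,10] 'c' = {S,T1}  orig:{S}
  T[0,1] 'dc' = {A}
  T[1,2] 'cb' = {B}
  T[2,3] 'bb' = ∅
  T[3,4] 'bd' = ∅
  T[4,5] 'dc' = {A}
  T[5,6] 'cb' = {B}
  T[6,7] 'bc' = ∅
  T[7,8] 'ca' = ∅
  T[8,9] 'ad' = {B}
  T[9,10] 'dc' = {A}
  T[0,2] 'dcb' = ∅
  T[1,3] 'cbb' = ∅
  T[2,4] 'bbd' = ∅
  T[3,5] 'bdc' = ∅
  T[4,6] 'dcb' = ∅
  T[5,7] 'cbc' = {X5}  orig:{}
  T[6,8] 'bca' = ∅
  T[7,9] 'cad' = ∅
  T[8,10] 'adc' = {S,X5}  orig:{S}
  T[0,3] 'dcbb' = ∅
  T[1,4] 'cbbd' = ∅
  T[2,5] 'bbdc' = ∅
  T[3,6] 'bdcb' = ∅
  T[4,7] 'dcbc' = {S}
  T[5,8] 'cbca' = ∅
  T[6,9] 'bcad' = ∅
  T[7,10] 'cadc' = {X4}  orig:{}
  T[0,4] 'dcbbd' = ∅
  T[1,5] 'cbbdc' = ∅
  T[2,6] 'bbdcb' = ∅
  T[3,7] 'bdcbc' = ∅
  T[4,8] 'dcbca' = ∅
  T[5,9] 'cbcad' = ∅
  T[6,10] 'bcadc' = {S}
  T[0,5] 'dcbbdc' = ∅
  T[1,6] 'cbbdcb' = ∅
  T[2,7] 'bbdcbc' = ∅
  T[3,8] 'bdcbca' = ∅
  T[4,9] 'dcbcad' = ∅
  T[5,10] 'cbcadc' = {X4}  orig:{}
  T[0,6] 'dcbbdcb' = ∅
  T[1,7] 'cbbdcbc' = ∅
  T[2,8] 'bbdcbca' = ∅
  T[3,9] 'bdcbcad' = ∅
  T[4,10] 'dcbcadc' = {X4}  orig:{}
  T[0,7] 'dcbbdcbc' = ∅
  T[1,8] 'cbbdcbca' = ∅
  T[2,9] 'bbdcbcad' = ∅
  T[3,10] 'bdcbcadc' = {S}
  T[0,8] 'dcbbdcbca' = ∅
  T[1,9] 'cbbdcbcad' = ∅
  T[2,10] 'bbdcbcadc' = ∅
  T[0,9] 'dcbbdcbcad' = ∅
  T[1,10] 'cbbdcbcadc' = {X5}  orig:{}
  T[0,10] 'dcbbdcbcadc' = {S}

S ∈ T[0,10] ⇒ YES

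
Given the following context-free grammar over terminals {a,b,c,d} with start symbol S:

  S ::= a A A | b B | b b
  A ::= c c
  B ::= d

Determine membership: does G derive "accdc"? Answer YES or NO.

CNF form of G:
  S -> T1 X3 | T2 B | T2 T2
  A -> T0 T0
  B -> d
  T0 -> c
  T1 -> a
  T2 -> b
  X3 -> A A

CYK fill:
  [0..0]={T1}  "a"  orig:{}
  [1..1]={T0}  "c"  orig:{}
  [2..2]={T0}  "c"  orig:{}
  [3..3]={B}  "d"
  [4..4]={T0}  "c"  orig:{}
  [0..1]=∅  "ac"
  [1..2]={A}  "cc"
  [2..3]=∅  "cd"
  [3..4]=∅  "dc"
  [0..2]=∅  "acc"
  [1..3]=∅  "ccd"
  [2..4]=∅  "cdc"
  [0..3]=∅  "accd"
  [1..4]=∅  "ccdc"
  [0..4]=∅  "accdc"

S ∉ T[0,4] ⇒ NO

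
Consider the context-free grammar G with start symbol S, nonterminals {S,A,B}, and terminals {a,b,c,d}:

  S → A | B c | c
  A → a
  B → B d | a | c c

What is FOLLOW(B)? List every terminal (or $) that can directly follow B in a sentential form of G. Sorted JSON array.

FIRST sets, iterate to fixpoint:
iter 1:
  A via A→a: +{a}
  B via B→a: +{a}
  B via B→c c: +{c}
  S via S→A: +{a}
  S via S→B c: +{c}
  FIRST[S]={a,c}  FIRST[A]={a}  FIRST[B]={a,c}
iter 2: (stable)
  FIRST[S]={a,c}  FIRST[A]={a}  FIRST[B]={a,c}

FOLLOW iteration:
seed FOLLOW(S) with $
[1]
  B→B d: FOLLOW(B) ⊇ FIRST(d) = {d}; new: +{d}
  S→A: FOLLOW(A) ⊇ FOLLOW(S) ⊇ {$}; new: +{$}
  S→B c: FOLLOW(B) ⊇ FIRST(c) = {c}; new: +{c}
  FOLLOW(S)={$}  FOLLOW(A)={$}  FOLLOW(B)={c,d}
[2] — fixpoint
  FOLLOW(S)={$}  FOLLOW(A)={$}  FOLLOW(B)={c,d}

FOLLOW(B) = ["c", "d"]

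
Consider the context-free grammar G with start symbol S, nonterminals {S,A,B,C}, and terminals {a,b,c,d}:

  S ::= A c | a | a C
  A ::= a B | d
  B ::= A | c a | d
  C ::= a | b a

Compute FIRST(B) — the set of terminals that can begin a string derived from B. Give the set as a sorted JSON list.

FIRST sets, iterate to fixpoint:
[1]
  A via A→a B: +{a}
  A via A→d: +{d}
  B via B→A: +{a,d}
  B via B→c a: +{c}
  C via C→a: +{a}
  C via C→b a: +{b}
  S via S→A c: +{a,d}
  FIRST[S]={a,d}  FIRST[A]={a,d}  FIRST[B]={a,c,d}  FIRST[C]={a,b}
[2] (stable)
  FIRST[S]={a,d}  FIRST[A]={a,d}  FIRST[B]={a,c,d}  FIRST[C]={a,b}

FIRST(B) = ["a", "c", "d"]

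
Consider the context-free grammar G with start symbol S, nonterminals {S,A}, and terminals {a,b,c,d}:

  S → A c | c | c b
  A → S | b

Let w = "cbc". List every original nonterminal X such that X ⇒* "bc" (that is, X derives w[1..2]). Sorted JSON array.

Convert to CNF:
  S -> A T0 | T0 T1 | c
  A -> A T0 | T0 T1 | b | c
  T0 -> c
  T1 -> b

CYK table (by increasing span) (cells [i..j] with 1 ≤ i ≤ j ≤ 2 only):
  [1..1]={A,T1}  "b"  orig:{A}
  [2..2]={A,S,T0}  "c"  orig:{A,S}
  [1..2]={A,S}  "bc"

Original NTs in T[1,2] deriving "bc": ["A", "S"]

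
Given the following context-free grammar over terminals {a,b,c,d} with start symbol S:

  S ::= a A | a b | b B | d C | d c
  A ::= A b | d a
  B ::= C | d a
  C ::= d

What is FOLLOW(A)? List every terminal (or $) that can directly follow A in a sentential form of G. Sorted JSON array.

FIRST sets, iterate to fixpoint:
pass 1:
  A via A→d a: +{d}
  B via B→d a: +{d}
  C via C→d: +{d}
  S via S→a A: +{a}
  S via S→b B: +{b}
  S via S→d C: +{d}
  FIRST(S)={a,b,d}  FIRST(A)={d}  FIRST(B)={d}  FIRST(C)={d}
pass 2: done
  FIRST(S)={a,b,d}  FIRST(A)={d}  FIRST(B)={d}  FIRST(C)={d}

FOLLOW sets:
initialize: $ ∈ FOLLOW(S)
iter 1:
  A→A b: FOLLOW(A) ⊇ FIRST(b) = {b}; new: +{b}
  S→a A: FOLLOW(A) ⊇ FOLLOW(S) ⊇ {$}; new: +{$}
  S→b B: FOLLOW(B) ⊇ FOLLOW(S) ⊇ {$}; new: +{$}
  S→d C: FOLLOW(C) ⊇ FOLLOW(S) ⊇ {$}; new: +{$}
  FOLLOW(S)={$}  FOLLOW(A)={$,b}  FOLLOW(B)={$}  FOLLOW(C)={$}
iter 2: (stable)
  FOLLOW(S)={$}  FOLLOW(A)={$,b}  FOLLOW(B)={$}  FOLLOW(C)={$}

FOLLOW(A) = ["$", "b"]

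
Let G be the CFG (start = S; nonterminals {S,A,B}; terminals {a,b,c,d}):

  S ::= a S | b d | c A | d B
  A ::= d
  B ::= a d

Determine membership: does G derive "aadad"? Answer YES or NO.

CNF form of G:
  S -> T0 S | T1 B | T2 T1 | T3 A
  A -> d
  B -> T0 T1
  T0 -> a
  T1 -> d
  T2 -> b
  T3 -> c

Fill CYK table bottom-up:
  T[0,0] 'a' = {T0}  orig:{}
  T[1,1] 'a' = {T0}  orig:{}
  T[2,2] 'd' = {A,T1}  orig:{A}
  T[3,3] 'a' = {T0}  orig:{}
  T[4,4] 'd' = {A,T1}  orig:{A}
  T[0,1] 'aa' = ∅
  T[1,2] 'ad' = {B}
  T[2,3] 'da' = ∅
  T[3,4] 'ad' = {B}
  T[0,2] 'aad' = ∅
  T[1,3] 'ada' = ∅
  T[2,4] 'dad' = {S}
  T[0,3] 'aada' = ∅
  T[1,4] 'adad' = {S}
  T[0,4] 'aadad' = {S}

S ∈ T[0,4] ⇒ YES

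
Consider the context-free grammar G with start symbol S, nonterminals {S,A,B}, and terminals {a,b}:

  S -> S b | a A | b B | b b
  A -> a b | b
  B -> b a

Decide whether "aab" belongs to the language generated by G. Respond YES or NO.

Convert to CNF:
  S -> S T1 | T0 A | T1 B | T1 T1
  A -> T0 T1 | b
  B -> T1 T0
  T0 -> a
  T1 -> b

Fill CYK table bottom-up:
  T[0,0] 'a' = {T0}  orig:{}
  T[1,1] 'a' = {T0}  orig:{}
  T[2,2] 'b' = {A,T1}  orig:{A}
  T[0,1] 'aa' = ∅
  T[1,2] 'ab' = {A,S}
  T[0,2] 'aab' = {S}

S ∈ T[0,2] ⇒ YES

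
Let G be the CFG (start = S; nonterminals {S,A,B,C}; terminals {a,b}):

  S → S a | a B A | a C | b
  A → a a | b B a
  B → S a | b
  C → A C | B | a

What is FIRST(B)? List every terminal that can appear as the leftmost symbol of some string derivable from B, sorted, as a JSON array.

Compute FIRST by fixpoint:
[1]
  A via A→a a: +{a}
  A via A→b B a: +{b}
  B via B→b: +{b}
  C via C→A C: +{a,b}
  S via S→a B A: +{a}
  S via S→b: +{b}
  FIRST[S]={a,b}  FIRST[A]={a,b}  FIRST[B]={b}  FIRST[C]={a,b}
[2]
  B via B→S a: +{a}
  FIRST[S]={a,b}  FIRST[A]={a,b}  FIRST[B]={a,b}  FIRST[C]={a,b}
[3] (stable)
  FIRST[S]={a,b}  FIRST[A]={a,b}  FIRST[B]={a,b}  FIRST[C]={a,b}

FIRST(B) = ["a", "b"]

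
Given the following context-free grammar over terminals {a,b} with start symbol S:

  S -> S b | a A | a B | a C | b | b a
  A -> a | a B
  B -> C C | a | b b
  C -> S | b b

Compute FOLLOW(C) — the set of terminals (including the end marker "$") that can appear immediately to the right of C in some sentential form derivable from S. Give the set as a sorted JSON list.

FIRST iteration:
[1]
  A via A→a: +{a}
  B via B→a: +{a}
  B via B→b b: +{b}
  C via C→b b: +{b}
  S via S→a A: +{a}
  S via S→b: +{b}
  FIRST(S)={a,b}  FIRST(A)={a}  FIRST(B)={a,b}  FIRST(C)={b}
[2]
  C via C→S: +{a}
  FIRST(S)={a,b}  FIRST(A)={a}  FIRST(B)={a,b}  FIRST(C)={a,b}
[3] done
  FIRST(S)={a,b}  FIRST(A)={a}  FIRST(B)={a,b}  FIRST(C)={a,b}

Compute FOLLOW by fixpoint:
initialize: $ ∈ FOLLOW(S)
round 1:
  B→C C: FOLLOW(C) ⊇ FIRST(C) = {a,b}; new: +{a,b}
  C→S: FOLLOW(S) ⊇ FOLLOW(C) ⊇ {a,b}; new: +{a,b}
  S→a A: FOLLOW(A) ⊇ FOLLOW(S) ⊇ {$,a,b}; new: +{$,a,b}
  S→a B: FOLLOW(B) ⊇ FOLLOW(S) ⊇ {$,a,b}; new: +{$,a,b}
  S→a C: FOLLOW(C) ⊇ FOLLOW(S) ⊇ {$,a,b}; new: +{$}
  FOLLOW(S)={$,a,b}  FOLLOW(A)={$,a,b}  FOLLOW(B)={$,a,b}  FOLLOW(C)={$,a,b}
round 2: (stable)
  FOLLOW(S)={$,a,b}  FOLLOW(A)={$,a,b}  FOLLOW(B)={$,a,b}  FOLLOW(C)={$,a,b}

FOLLOW(C) = ["$", "a", "b"]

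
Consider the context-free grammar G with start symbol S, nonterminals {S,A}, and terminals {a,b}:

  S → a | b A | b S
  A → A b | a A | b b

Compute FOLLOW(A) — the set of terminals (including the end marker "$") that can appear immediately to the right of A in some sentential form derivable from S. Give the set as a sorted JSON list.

Compute FIRST by fixpoint:
pass 1:
  A via A→a A: +{a}
  A via A→b b: +{b}
  S via S→a: +{a}
  S via S→b A: +{b}
  FIRST[S]={a,b}  FIRST[A]={a,b}
pass 2: done
  FIRST[S]={a,b}  FIRST[A]={a,b}

FOLLOW iteration:
initialize: $ ∈ FOLLOW(S)
round 1:
  A→A b: FOLLOW(A) ⊇ FIRST(b) = {b}; new: +{b}
  S→b A: FOLLOW(A) ⊇ FOLLOW(S) ⊇ {$}; new: +{$}
  FOLLOW(S)={$}  FOLLOW(A)={$,b}
round 2: (no change)
  FOLLOW(S)={$}  FOLLOW(A)={$,b}

FOLLOW(A) = ["$", "b"]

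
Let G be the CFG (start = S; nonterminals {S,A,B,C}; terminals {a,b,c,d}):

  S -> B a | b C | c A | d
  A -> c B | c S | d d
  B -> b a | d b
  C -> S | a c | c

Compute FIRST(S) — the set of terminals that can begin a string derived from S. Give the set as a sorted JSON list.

FIRST iteration:
round 1:
  A via A→c B: +{c}
  A via A→d d: +{d}
  B via B→b a: +{b}
  B via B→d b: +{d}
  C via C→a c: +{a}
  C via C→c: +{c}
  S via S→B a: +{b,d}
  S via S→c A: +{c}
  S: {b,c,d}  A: {c,d}  B: {b,d}  C: {a,c}
round 2:
  C via C→S: +{b,d}
  S: {b,c,d}  A: {c,d}  B: {b,d}  C: {a,b,c,d}
round 3: (no change)
  S: {b,c,d}  A: {c,d}  B: {b,d}  C: {a,b,c,d}

FIRST(S) = ["b", "c", "d"]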